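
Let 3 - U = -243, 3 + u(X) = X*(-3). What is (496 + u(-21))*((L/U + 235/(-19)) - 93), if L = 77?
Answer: -136506062/2337 ≈ -58411.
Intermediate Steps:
u(X) = -3 - 3*X (u(X) = -3 + X*(-3) = -3 - 3*X)
U = 246 (U = 3 - 1*(-243) = 3 + 243 = 246)
(496 + u(-21))*((L/U + 235/(-19)) - 93) = (496 + (-3 - 3*(-21)))*((77/246 + 235/(-19)) - 93) = (496 + (-3 + 63))*((77*(1/246) + 235*(-1/19)) - 93) = (496 + 60)*((77/246 - 235/19) - 93) = 556*(-56347/4674 - 93) = 556*(-491029/4674) = -136506062/2337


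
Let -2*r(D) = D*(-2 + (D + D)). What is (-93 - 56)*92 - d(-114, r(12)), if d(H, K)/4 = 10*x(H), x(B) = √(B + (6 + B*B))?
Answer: -13708 - 240*√358 ≈ -18249.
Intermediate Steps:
r(D) = -D*(-2 + 2*D)/2 (r(D) = -D*(-2 + (D + D))/2 = -D*(-2 + 2*D)/2)
x(B) = √(6 + B + B²) (x(B) = √(B + (6 + B²)) = √(6 + B + B²))
d(H, K) = 40*√(6 + H + H²) (d(H, K) = 4*(10*√(6 + H + H²)) = 40*√(6 + H + H²))
(-93 - 56)*92 - d(-114, r(12)) = (-93 - 56)*92 - 40*√(6 - 114 + (-114)²) = -149*92 - 40*√(6 - 114 + 12996) = -13708 - 40*√12888 = -13708 - 40*6*√358 = -13708 - 240*√358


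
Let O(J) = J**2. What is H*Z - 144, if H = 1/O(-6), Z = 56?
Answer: -1282/9 ≈ -142.44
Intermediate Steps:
H = 1/36 (H = 1/((-6)**2) = 1/36 ≈ 0.027778)
H*Z - 144 = (1/36)*56 - 144 = 14/9 - 144 = -1282/9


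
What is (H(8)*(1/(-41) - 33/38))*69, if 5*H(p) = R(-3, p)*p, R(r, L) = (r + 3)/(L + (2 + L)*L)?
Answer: 0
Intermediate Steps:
R(r, L) = (3 + r)/(L + L*(2 + L))
H(p) = 0 (H(p) = (((3 - 3)/(p*(3 + p)))*p)/5 = ((0/(p*(3 + p)))*p)/5 = (0*p)/5 = (1/5)*0 = 0)
(H(8)*(1/(-41) - 33/38))*69 = (0*(1/(-41) - 33/38))*69 = (0*(1*(-1/41) - 33*1/38))*69 = (0*(-1/41 - 33/38))*69 = (0*(-1391/1558))*69 = 0*69 = 0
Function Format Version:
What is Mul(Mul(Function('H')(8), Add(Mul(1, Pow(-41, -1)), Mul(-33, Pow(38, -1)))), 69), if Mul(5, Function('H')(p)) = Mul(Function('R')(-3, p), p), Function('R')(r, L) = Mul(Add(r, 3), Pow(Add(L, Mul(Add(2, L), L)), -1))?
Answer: 0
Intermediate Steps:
Function('R')(r, L) = Mul(Pow(Add(L, Mul(L, Add(2, L))), -1), Add(3, r)) (Function('R')(r, L) = Mul(Add(3, r), Pow(Add(L, Mul(L, Add(2, L))), -1)) = Mul(Pow(Add(L, Mul(L, Add(2, L))), -1), Add(3, r)))
Function('H')(p) = 0 (Function('H')(p) = Mul(Rational(1, 5), Mul(Mul(Pow(p, -1), Pow(Add(3, p), -1), Add(3, -3)), p)) = Mul(Rational(1, 5), Mul(Mul(Pow(p, -1), Pow(Add(3, p), -1), 0), p)) = Mul(Rational(1, 5), Mul(0, p)) = Mul(Rational(1, 5), 0) = 0)
Mul(Mul(Function('H')(8), Add(Mul(1, Pow(-41, -1)), Mul(-33, Pow(38, -1)))), 69) = Mul(Mul(0, Add(Mul(1, Pow(-41, -1)), Mul(-33, Pow(38, -1)))), 69) = Mul(Mul(0, Add(Mul(1, Rational(-1, 41)), Mul(-33, Rational(1, 38)))), 69) = Mul(Mul(0, Add(Rational(-1, 41), Rational(-33, 38))), 69) = Mul(Mul(0, Rational(-1391, 1558)), 69) = Mul(0, 69) = 0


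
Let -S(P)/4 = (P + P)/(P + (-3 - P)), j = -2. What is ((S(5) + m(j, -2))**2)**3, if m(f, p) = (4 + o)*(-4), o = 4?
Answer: 30840979456/729 ≈ 4.2306e+7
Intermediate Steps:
S(P) = 8*P/3 (S(P) = -4*(P + P)/(P + (-3 - P)) = -4*2*P/(-3) = -4*2*P*(-1)/3 = -(-8)*P/3 = 8*P/3)
m(f, p) = -32 (m(f, p) = (4 + 4)*(-4) = 8*(-4) = -32)
((S(5) + m(j, -2))**2)**3 = (((8/3)*5 - 32)**2)**3 = ((40/3 - 32)**2)**3 = ((-56/3)**2)**3 = (3136/9)**3 = 30840979456/729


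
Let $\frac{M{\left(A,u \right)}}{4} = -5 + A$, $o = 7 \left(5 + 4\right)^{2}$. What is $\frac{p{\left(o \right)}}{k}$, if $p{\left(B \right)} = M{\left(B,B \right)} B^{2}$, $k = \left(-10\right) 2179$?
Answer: $- \frac{361353636}{10895} \approx -33167.0$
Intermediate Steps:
$o = 567$ ($o = 7 \cdot 9^{2} = 7 \cdot 81 = 567$)
$M{\left(A,u \right)} = -20 + 4 A$ ($M{\left(A,u \right)} = 4 \left(-5 + A\right) = -20 + 4 A$)
$k = -21790$
$p{\left(B \right)} = B^{2} \left(-20 + 4 B\right)$ ($p{\left(B \right)} = \left(-20 + 4 B\right) B^{2} = B^{2} \left(-20 + 4 B\right)$)
$\frac{p{\left(o \right)}}{k} = \frac{4 \cdot 567^{2} \left(-5 + 567\right)}{-21790} = 4 \cdot 321489 \cdot 562 \left(- \frac{1}{21790}\right) = 722707272 \left(- \frac{1}{21790}\right) = - \frac{361353636}{10895}$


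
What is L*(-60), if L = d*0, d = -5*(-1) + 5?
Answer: 0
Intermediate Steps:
d = 10 (d = 5 + 5 = 10)
L = 0 (L = 10*0 = 0)
L*(-60) = 0*(-60) = 0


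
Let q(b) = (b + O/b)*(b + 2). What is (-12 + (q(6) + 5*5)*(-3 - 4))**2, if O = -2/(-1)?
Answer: 2640625/9 ≈ 2.9340e+5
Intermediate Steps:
O = 2 (O = -2*(-1) = 2)
q(b) = (2 + b)*(b + 2/b) (q(b) = (b + 2/b)*(b + 2) = (b + 2/b)*(2 + b) = (2 + b)*(b + 2/b))
(-12 + (q(6) + 5*5)*(-3 - 4))**2 = (-12 + ((2 + 6**2 + 2*6 + 4/6) + 5*5)*(-3 - 4))**2 = (-12 + ((2 + 36 + 12 + 4*(1/6)) + 25)*(-7))**2 = (-12 + ((2 + 36 + 12 + 2/3) + 25)*(-7))**2 = (-12 + (152/3 + 25)*(-7))**2 = (-12 + (227/3)*(-7))**2 = (-12 - 1589/3)**2 = (-1625/3)**2 = 2640625/9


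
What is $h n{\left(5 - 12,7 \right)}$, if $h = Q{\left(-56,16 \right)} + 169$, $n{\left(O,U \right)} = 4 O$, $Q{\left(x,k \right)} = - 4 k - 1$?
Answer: $-2912$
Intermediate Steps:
$Q{\left(x,k \right)} = -1 - 4 k$
$h = 104$ ($h = \left(-1 - 64\right) + 169 = -65 + 169 = 104$)
$h n{\left(5 - 12,7 \right)} = 104 \cdot 4 \left(5 - 12\right) = 104 \cdot 4 \left(-7\right) = 104 \left(-28\right) = -2912$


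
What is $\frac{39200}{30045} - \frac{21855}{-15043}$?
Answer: $\frac{249263815}{90393387} \approx 2.7575$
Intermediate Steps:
$\frac{39200}{30045} - \frac{21855}{-15043} = 39200 \cdot \frac{1}{30045} - - \frac{21855}{15043} = \frac{7840}{6009} + \frac{21855}{15043} = \frac{249263815}{90393387}$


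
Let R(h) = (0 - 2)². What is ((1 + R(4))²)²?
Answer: 625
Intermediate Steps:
R(h) = 4 (R(h) = (-2)² = 4)
((1 + R(4))²)² = ((1 + 4)²)² = (5²)² = 25² = 625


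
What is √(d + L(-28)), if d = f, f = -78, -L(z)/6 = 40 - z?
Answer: 9*I*√6 ≈ 22.045*I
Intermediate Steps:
L(z) = -240 + 6*z (L(z) = -6*(40 - z) = -240 + 6*z)
d = -78
√(d + L(-28)) = √(-78 + (-240 + 6*(-28))) = √(-78 + (-240 - 168)) = √(-78 - 408) = √(-486) = 9*I*√6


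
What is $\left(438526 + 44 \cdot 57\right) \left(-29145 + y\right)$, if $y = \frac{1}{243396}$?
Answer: $- \frac{1564298294588623}{121698} \approx -1.2854 \cdot 10^{10}$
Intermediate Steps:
$y = \frac{1}{243396} \approx 4.1085 \cdot 10^{-6}$
$\left(438526 + 44 \cdot 57\right) \left(-29145 + y\right) = \left(438526 + 44 \cdot 57\right) \left(-29145 + \frac{1}{243396}\right) = \left(438526 + 2508\right) \left(- \frac{7093776419}{243396}\right) = 441034 \left(- \frac{7093776419}{243396}\right) = - \frac{1564298294588623}{121698}$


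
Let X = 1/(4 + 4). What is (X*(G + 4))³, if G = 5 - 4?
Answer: 125/512 ≈ 0.24414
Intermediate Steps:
G = 1
X = ⅛ (X = 1/8 = ⅛ ≈ 0.12500)
(X*(G + 4))³ = ((1 + 4)/8)³ = ((⅛)*5)³ = (5/8)³ = 125/512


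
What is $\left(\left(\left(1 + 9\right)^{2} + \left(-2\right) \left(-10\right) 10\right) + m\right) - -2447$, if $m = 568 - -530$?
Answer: $3845$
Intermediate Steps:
$m = 1098$ ($m = 568 + 530 = 1098$)
$\left(\left(\left(1 + 9\right)^{2} + \left(-2\right) \left(-10\right) 10\right) + m\right) - -2447 = \left(\left(\left(1 + 9\right)^{2} + \left(-2\right) \left(-10\right) 10\right) + 1098\right) - -2447 = \left(\left(10^{2} + 20 \cdot 10\right) + 1098\right) + 2447 = \left(\left(100 + 200\right) + 1098\right) + 2447 = \left(300 + 1098\right) + 2447 = 1398 + 2447 = 3845$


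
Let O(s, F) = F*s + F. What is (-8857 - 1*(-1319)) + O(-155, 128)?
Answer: -27250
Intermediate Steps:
O(s, F) = F + F*s
(-8857 - 1*(-1319)) + O(-155, 128) = (-8857 - 1*(-1319)) + 128*(1 - 155) = (-8857 + 1319) + 128*(-154) = -7538 - 19712 = -27250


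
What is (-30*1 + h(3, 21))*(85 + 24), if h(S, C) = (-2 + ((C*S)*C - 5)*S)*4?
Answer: 1719802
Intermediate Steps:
h(S, C) = -8 + 4*S*(-5 + S*C²) (h(S, C) = (-2 + (S*C² - 5)*S)*4 = (-2 + (-5 + S*C²)*S)*4 = (-2 + S*(-5 + S*C²))*4 = -8 + 4*S*(-5 + S*C²))
(-30*1 + h(3, 21))*(85 + 24) = (-30*1 + (-8 - 20*3 + 4*21²*3²))*(85 + 24) = (-30 + (-8 - 60 + 4*441*9))*109 = (-30 + (-8 - 60 + 15876))*109 = (-30 + 15808)*109 = 15778*109 = 1719802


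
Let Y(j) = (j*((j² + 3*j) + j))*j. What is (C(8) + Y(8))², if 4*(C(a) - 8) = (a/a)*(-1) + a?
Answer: 605898225/16 ≈ 3.7869e+7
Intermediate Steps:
Y(j) = j²*(j² + 4*j) (Y(j) = (j*(j² + 4*j))*j = j²*(j² + 4*j))
C(a) = 31/4 + a/4 (C(a) = 8 + ((a/a)*(-1) + a)/4 = 8 + (1*(-1) + a)/4 = 8 + (-1 + a)/4 = 8 + (-¼ + a/4) = 31/4 + a/4)
(C(8) + Y(8))² = ((31/4 + (¼)*8) + 8³*(4 + 8))² = ((31/4 + 2) + 512*12)² = (39/4 + 6144)² = (24615/4)² = 605898225/16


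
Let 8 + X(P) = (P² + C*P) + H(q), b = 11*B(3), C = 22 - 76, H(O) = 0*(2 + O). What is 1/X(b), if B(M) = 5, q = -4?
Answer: 1/47 ≈ 0.021277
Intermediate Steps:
H(O) = 0
C = -54
b = 55 (b = 11*5 = 55)
X(P) = -8 + P² - 54*P (X(P) = -8 + ((P² - 54*P) + 0) = -8 + (P² - 54*P) = -8 + P² - 54*P)
1/X(b) = 1/(-8 + 55² - 54*55) = 1/(-8 + 3025 - 2970) = 1/47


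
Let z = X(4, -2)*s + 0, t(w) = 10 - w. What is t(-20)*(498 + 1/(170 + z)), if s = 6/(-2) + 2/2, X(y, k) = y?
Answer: 403385/27 ≈ 14940.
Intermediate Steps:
s = -2 (s = 6*(-1/2) + 2*(1/2) = -3 + 1 = -2)
z = -8 (z = 4*(-2) + 0 = -8 + 0 = -8)
t(-20)*(498 + 1/(170 + z)) = (10 - 1*(-20))*(498 + 1/(170 - 8)) = (10 + 20)*(498 + 1/162) = 30*(498 + 1/162) = 30*(80677/162) = 403385/27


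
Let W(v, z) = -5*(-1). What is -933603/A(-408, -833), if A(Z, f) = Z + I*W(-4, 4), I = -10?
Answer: 933603/458 ≈ 2038.4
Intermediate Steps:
W(v, z) = 5
A(Z, f) = -50 + Z (A(Z, f) = Z - 10*5 = Z - 50 = -50 + Z)
-933603/A(-408, -833) = -933603/(-50 - 408) = -933603/(-458) = -933603*(-1/458) = 933603/458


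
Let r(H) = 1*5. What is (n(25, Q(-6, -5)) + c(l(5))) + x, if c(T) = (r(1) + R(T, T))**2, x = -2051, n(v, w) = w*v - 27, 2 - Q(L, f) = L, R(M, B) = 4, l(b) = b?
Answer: -1797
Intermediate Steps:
r(H) = 5
Q(L, f) = 2 - L
n(v, w) = -27 + v*w (n(v, w) = v*w - 27 = -27 + v*w)
c(T) = 81 (c(T) = (5 + 4)**2 = 9**2 = 81)
(n(25, Q(-6, -5)) + c(l(5))) + x = ((-27 + 25*(2 - 1*(-6))) + 81) - 2051 = ((-27 + 25*(2 + 6)) + 81) - 2051 = ((-27 + 25*8) + 81) - 2051 = ((-27 + 200) + 81) - 2051 = (173 + 81) - 2051 = 254 - 2051 = -1797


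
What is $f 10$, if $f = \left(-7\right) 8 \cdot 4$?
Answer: $-2240$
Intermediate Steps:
$f = -224$ ($f = \left(-56\right) 4 = -224$)
$f 10 = \left(-224\right) 10 = -2240$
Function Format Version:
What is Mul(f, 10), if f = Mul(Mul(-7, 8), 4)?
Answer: -2240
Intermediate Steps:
f = -224 (f = Mul(-56, 4) = -224)
Mul(f, 10) = Mul(-224, 10) = -2240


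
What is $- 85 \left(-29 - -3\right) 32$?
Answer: $70720$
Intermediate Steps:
$- 85 \left(-29 - -3\right) 32 = - 85 \left(-29 + 3\right) 32 = \left(-85\right) \left(-26\right) 32 = 2210 \cdot 32 = 70720$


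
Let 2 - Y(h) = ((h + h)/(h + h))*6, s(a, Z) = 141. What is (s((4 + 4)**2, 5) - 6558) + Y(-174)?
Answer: -6421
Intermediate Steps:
Y(h) = -4 (Y(h) = 2 - (h + h)/(h + h)*6 = 2 - (2*h)/((2*h))*6 = 2 - (2*h)*(1/(2*h))*6 = 2 - 6 = -4)
(s((4 + 4)**2, 5) - 6558) + Y(-174) = (141 - 6558) - 4 = -6417 - 4 = -6421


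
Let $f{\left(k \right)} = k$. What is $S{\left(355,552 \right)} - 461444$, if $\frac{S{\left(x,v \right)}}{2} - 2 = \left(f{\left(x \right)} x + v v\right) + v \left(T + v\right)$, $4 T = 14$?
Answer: $1013290$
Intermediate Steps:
$T = \frac{7}{2}$ ($T = \frac{1}{4} \cdot 14 = \frac{7}{2} \approx 3.5$)
$S{\left(x,v \right)} = 4 + 2 v^{2} + 2 x^{2} + 2 v \left(\frac{7}{2} + v\right)$ ($S{\left(x,v \right)} = 4 + 2 \left(\left(x x + v v\right) + v \left(\frac{7}{2} + v\right)\right) = 4 + 2 \left(\left(x^{2} + v^{2}\right) + v \left(\frac{7}{2} + v\right)\right) = 4 + 2 \left(\left(v^{2} + x^{2}\right) + v \left(\frac{7}{2} + v\right)\right) = 4 + 2 \left(v^{2} + x^{2} + v \left(\frac{7}{2} + v\right)\right) = 4 + \left(2 v^{2} + 2 x^{2} + 2 v \left(\frac{7}{2} + v\right)\right) = 4 + 2 v^{2} + 2 x^{2} + 2 v \left(\frac{7}{2} + v\right)$)
$S{\left(355,552 \right)} - 461444 = \left(4 + 2 \cdot 355^{2} + 4 \cdot 552^{2} + 7 \cdot 552\right) - 461444 = \left(4 + 2 \cdot 126025 + 4 \cdot 304704 + 3864\right) - 461444 = \left(4 + 252050 + 1218816 + 3864\right) - 461444 = 1474734 - 461444 = 1013290$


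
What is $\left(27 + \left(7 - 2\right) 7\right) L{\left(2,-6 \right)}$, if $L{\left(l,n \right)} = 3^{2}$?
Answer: $558$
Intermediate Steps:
$L{\left(l,n \right)} = 9$
$\left(27 + \left(7 - 2\right) 7\right) L{\left(2,-6 \right)} = \left(27 + \left(7 - 2\right) 7\right) 9 = \left(27 + 5 \cdot 7\right) 9 = \left(27 + 35\right) 9 = 62 \cdot 9 = 558$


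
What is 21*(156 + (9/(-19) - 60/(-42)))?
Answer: 62625/19 ≈ 3296.1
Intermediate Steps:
21*(156 + (9/(-19) - 60/(-42))) = 21*(156 + (9*(-1/19) - 60*(-1/42))) = 21*(156 + (-9/19 + 10/7)) = 21*(156 + 127/133) = 21*(20875/133) = 62625/19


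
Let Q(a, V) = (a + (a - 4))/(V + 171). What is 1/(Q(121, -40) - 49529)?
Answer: -131/6488061 ≈ -2.0191e-5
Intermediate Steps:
Q(a, V) = (-4 + 2*a)/(171 + V) (Q(a, V) = (a + (-4 + a))/(171 + V) = (-4 + 2*a)/(171 + V))
1/(Q(121, -40) - 49529) = 1/(2*(-2 + 121)/(171 - 40) - 49529) = 1/(2*119/131 - 49529) = 1/(2*(1/131)*119 - 49529) = 1/(238/131 - 49529) = 1/(-6488061/131) = -131/6488061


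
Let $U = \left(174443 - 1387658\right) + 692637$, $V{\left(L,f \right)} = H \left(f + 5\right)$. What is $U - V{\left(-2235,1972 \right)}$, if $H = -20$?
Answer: $-481038$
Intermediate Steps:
$V{\left(L,f \right)} = -100 - 20 f$ ($V{\left(L,f \right)} = - 20 \left(f + 5\right) = - 20 \left(5 + f\right) = -100 - 20 f$)
$U = -520578$ ($U = -1213215 + 692637 = -520578$)
$U - V{\left(-2235,1972 \right)} = -520578 - \left(-100 - 39440\right) = -520578 - -39540 = -520578 + 39540 = -481038$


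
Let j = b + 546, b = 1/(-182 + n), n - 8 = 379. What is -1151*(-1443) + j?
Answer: 340594996/205 ≈ 1.6614e+6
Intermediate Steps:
n = 387 (n = 8 + 379 = 387)
b = 1/205 (b = 1/(-182 + 387) = 1/205 ≈ 0.0048781)
j = 111931/205 (j = 1/205 + 546 = 111931/205 ≈ 546.00)
-1151*(-1443) + j = -1151*(-1443) + 111931/205 = 1660893 + 111931/205 = 340594996/205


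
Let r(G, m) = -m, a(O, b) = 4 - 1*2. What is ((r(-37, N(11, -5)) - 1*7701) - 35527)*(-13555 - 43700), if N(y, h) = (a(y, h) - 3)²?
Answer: 2475076395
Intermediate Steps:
a(O, b) = 2 (a(O, b) = 4 - 2 = 2)
N(y, h) = 1 (N(y, h) = (2 - 3)² = (-1)² = 1)
((r(-37, N(11, -5)) - 1*7701) - 35527)*(-13555 - 43700) = ((-1*1 - 1*7701) - 35527)*(-13555 - 43700) = ((-1 - 7701) - 35527)*(-57255) = (-7702 - 35527)*(-57255) = -43229*(-57255) = 2475076395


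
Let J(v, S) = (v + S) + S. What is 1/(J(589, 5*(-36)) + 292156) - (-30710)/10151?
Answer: 8979153501/2968000135 ≈ 3.0253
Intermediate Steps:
J(v, S) = v + 2*S (J(v, S) = (S + v) + S = v + 2*S)
1/(J(589, 5*(-36)) + 292156) - (-30710)/10151 = 1/((589 + 2*(5*(-36))) + 292156) - (-30710)/10151 = 1/((589 + 2*(-180)) + 292156) - (-30710)/10151 = 1/((589 - 360) + 292156) - 1*(-30710/10151) = 1/(229 + 292156) + 30710/10151 = 1/292385 + 30710/10151 = 8979153501/2968000135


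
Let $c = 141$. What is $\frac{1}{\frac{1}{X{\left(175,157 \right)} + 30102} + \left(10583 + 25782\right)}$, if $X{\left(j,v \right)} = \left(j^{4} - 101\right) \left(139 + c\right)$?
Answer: $\frac{262609376822}{9549789988132031} \approx 2.7499 \cdot 10^{-5}$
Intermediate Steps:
$X{\left(j,v \right)} = -28280 + 280 j^{4}$ ($X{\left(j,v \right)} = \left(j^{4} - 101\right) \left(139 + 141\right) = \left(-101 + j^{4}\right) 280 = -28280 + 280 j^{4}$)
$\frac{1}{\frac{1}{X{\left(175,157 \right)} + 30102} + \left(10583 + 25782\right)} = \frac{1}{\frac{1}{\left(-28280 + 280 \cdot 175^{4}\right) + 30102} + \left(10583 + 25782\right)} = \frac{1}{\frac{1}{\left(-28280 + 280 \cdot 937890625\right) + 30102} + 36365} = \frac{1}{\frac{1}{\left(-28280 + 262609375000\right) + 30102} + 36365} = \frac{1}{\frac{1}{262609346720 + 30102} + 36365} = \frac{1}{\frac{1}{262609376822} + 36365} = \frac{1}{\frac{9549789988132031}{262609376822}} = \frac{262609376822}{9549789988132031}$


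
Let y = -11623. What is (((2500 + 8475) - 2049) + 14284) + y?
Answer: 11587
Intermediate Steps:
(((2500 + 8475) - 2049) + 14284) + y = (((2500 + 8475) - 2049) + 14284) - 11623 = ((10975 - 2049) + 14284) - 11623 = (8926 + 14284) - 11623 = 23210 - 11623 = 11587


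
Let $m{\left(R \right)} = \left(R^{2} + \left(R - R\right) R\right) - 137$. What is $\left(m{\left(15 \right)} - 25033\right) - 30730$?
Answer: $-55675$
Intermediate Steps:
$m{\left(R \right)} = -137 + R^{2}$ ($m{\left(R \right)} = \left(R^{2} + 0 R\right) - 137 = \left(R^{2} + 0\right) - 137 = R^{2} - 137 = -137 + R^{2}$)
$\left(m{\left(15 \right)} - 25033\right) - 30730 = \left(\left(-137 + 15^{2}\right) - 25033\right) - 30730 = \left(\left(-137 + 225\right) - 25033\right) - 30730 = \left(88 - 25033\right) - 30730 = -24945 - 30730 = -55675$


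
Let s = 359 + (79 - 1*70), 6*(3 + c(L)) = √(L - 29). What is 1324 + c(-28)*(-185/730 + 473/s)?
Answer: 35484773/26864 + 27721*I*√57/161184 ≈ 1320.9 + 1.2984*I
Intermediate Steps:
c(L) = -3 + √(-29 + L)/6 (c(L) = -3 + √(L - 29)/6 = -3 + √(-29 + L)/6)
s = 368 (s = 359 + (79 - 70) = 359 + 9 = 368)
1324 + c(-28)*(-185/730 + 473/s) = 1324 + (-3 + √(-29 - 28)/6)*(-185/730 + 473/368) = 1324 + (-3 + √(-57)/6)*(-185*1/730 + 473*(1/368)) = 1324 + (-3 + (I*√57)/6)*(-37/146 + 473/368) = 1324 + (-3 + I*√57/6)*(27721/26864) = 1324 + (-83163/26864 + 27721*I*√57/161184) = 35484773/26864 + 27721*I*√57/161184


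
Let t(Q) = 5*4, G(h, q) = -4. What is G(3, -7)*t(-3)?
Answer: -80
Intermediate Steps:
t(Q) = 20
G(3, -7)*t(-3) = -4*20 = -80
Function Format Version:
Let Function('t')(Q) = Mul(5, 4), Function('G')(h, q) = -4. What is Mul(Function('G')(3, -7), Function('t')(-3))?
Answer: -80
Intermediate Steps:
Function('t')(Q) = 20
Mul(Function('G')(3, -7), Function('t')(-3)) = Mul(-4, 20) = -80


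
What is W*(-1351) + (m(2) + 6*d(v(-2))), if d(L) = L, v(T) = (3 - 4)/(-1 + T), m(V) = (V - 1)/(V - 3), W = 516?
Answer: -697115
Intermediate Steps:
m(V) = (-1 + V)/(-3 + V)
v(T) = -1/(-1 + T)
W*(-1351) + (m(2) + 6*d(v(-2))) = 516*(-1351) + ((-1 + 2)/(-3 + 2) + 6*(-1/(-1 - 2))) = -697116 + (1/(-1) + 6*(-1/(-3))) = -697116 + (-1*1 + 6*(-1*(-⅓))) = -697116 + (-1 + 6*(⅓)) = -697116 + (-1 + 2) = -697116 + 1 = -697115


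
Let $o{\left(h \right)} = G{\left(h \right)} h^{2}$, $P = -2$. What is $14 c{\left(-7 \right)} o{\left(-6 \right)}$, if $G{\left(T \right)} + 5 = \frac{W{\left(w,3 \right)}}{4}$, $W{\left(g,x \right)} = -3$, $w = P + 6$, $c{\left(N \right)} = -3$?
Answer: $8694$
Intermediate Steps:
$w = 4$ ($w = -2 + 6 = 4$)
$G{\left(T \right)} = - \frac{23}{4}$ ($G{\left(T \right)} = -5 - \frac{3}{4} = - \frac{23}{4}$)
$o{\left(h \right)} = - \frac{23 h^{2}}{4}$
$14 c{\left(-7 \right)} o{\left(-6 \right)} = 14 \left(-3\right) \left(- \frac{23 \left(-6\right)^{2}}{4}\right) = - 42 \left(\left(- \frac{23}{4}\right) 36\right) = \left(-42\right) \left(-207\right) = 8694$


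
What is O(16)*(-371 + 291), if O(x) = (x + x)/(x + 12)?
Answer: -640/7 ≈ -91.429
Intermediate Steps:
O(x) = 2*x/(12 + x) (O(x) = (2*x)/(12 + x) = 2*x/(12 + x))
O(16)*(-371 + 291) = (2*16/(12 + 16))*(-371 + 291) = (2*16/28)*(-80) = (2*16*(1/28))*(-80) = (8/7)*(-80) = -640/7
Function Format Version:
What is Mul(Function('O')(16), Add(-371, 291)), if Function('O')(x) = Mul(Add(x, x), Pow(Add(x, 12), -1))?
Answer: Rational(-640, 7) ≈ -91.429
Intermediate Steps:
Function('O')(x) = Mul(2, x, Pow(Add(12, x), -1)) (Function('O')(x) = Mul(Mul(2, x), Pow(Add(12, x), -1)) = Mul(2, x, Pow(Add(12, x), -1)))
Mul(Function('O')(16), Add(-371, 291)) = Mul(Mul(2, 16, Pow(Add(12, 16), -1)), Add(-371, 291)) = Mul(Mul(2, 16, Pow(28, -1)), -80) = Mul(Mul(2, 16, Rational(1, 28)), -80) = Mul(Rational(8, 7), -80) = Rational(-640, 7)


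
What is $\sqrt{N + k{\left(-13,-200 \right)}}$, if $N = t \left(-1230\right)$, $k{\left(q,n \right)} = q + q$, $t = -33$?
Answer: $2 \sqrt{10141} \approx 201.41$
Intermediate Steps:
$k{\left(q,n \right)} = 2 q$
$N = 40590$ ($N = \left(-33\right) \left(-1230\right) = 40590$)
$\sqrt{N + k{\left(-13,-200 \right)}} = \sqrt{40590 + 2 \left(-13\right)} = \sqrt{40590 - 26} = \sqrt{40564} = 2 \sqrt{10141}$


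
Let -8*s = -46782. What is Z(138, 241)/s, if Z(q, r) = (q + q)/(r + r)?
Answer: 8/81699 ≈ 9.7920e-5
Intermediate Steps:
s = 23391/4 (s = -1/8*(-46782) = 23391/4 ≈ 5847.8)
Z(q, r) = q/r (Z(q, r) = (2*q)/((2*r)) = (2*q)*(1/(2*r)) = q/r)
Z(138, 241)/s = (138/241)/(23391/4) = (138*(1/241))*(4/23391) = (138/241)*(4/23391) = 8/81699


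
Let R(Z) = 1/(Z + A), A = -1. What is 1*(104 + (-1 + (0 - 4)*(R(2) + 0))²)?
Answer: 129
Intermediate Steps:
R(Z) = 1/(-1 + Z) (R(Z) = 1/(Z - 1) = 1/(-1 + Z))
1*(104 + (-1 + (0 - 4)*(R(2) + 0))²) = 1*(104 + (-1 + (0 - 4)*(1/(-1 + 2) + 0))²) = 1*(104 + (-1 - 4*(1/1 + 0))²) = 1*(104 + (-1 - 4*(1 + 0))²) = 1*(104 + (-1 - 4*1)²) = 1*(104 + (-1 - 4)²) = 1*(104 + (-5)²) = 1*(104 + 25) = 1*129 = 129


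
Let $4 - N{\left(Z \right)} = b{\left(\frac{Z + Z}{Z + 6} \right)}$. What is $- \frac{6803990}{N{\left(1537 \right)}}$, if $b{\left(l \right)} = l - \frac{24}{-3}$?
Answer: $\frac{5249278285}{4623} \approx 1.1355 \cdot 10^{6}$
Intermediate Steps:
$b{\left(l \right)} = 8 + l$ ($b{\left(l \right)} = l - -8 = l + 8 = 8 + l$)
$N{\left(Z \right)} = -4 - \frac{2 Z}{6 + Z}$ ($N{\left(Z \right)} = 4 - \left(8 + \frac{Z + Z}{Z + 6}\right) = 4 - \left(8 + \frac{2 Z}{6 + Z}\right) = -4 - \frac{2 Z}{6 + Z}$)
$- \frac{6803990}{N{\left(1537 \right)}} = - \frac{6803990}{6 \frac{1}{6 + 1537} \left(-4 - 1537\right)} = - \frac{6803990}{6 \cdot \frac{1}{1543} \left(-4 - 1537\right)} = - \frac{6803990}{6 \cdot \frac{1}{1543} \left(-1541\right)} = - \frac{6803990}{- \frac{9246}{1543}} = \left(-6803990\right) \left(- \frac{1543}{9246}\right) = \frac{5249278285}{4623}$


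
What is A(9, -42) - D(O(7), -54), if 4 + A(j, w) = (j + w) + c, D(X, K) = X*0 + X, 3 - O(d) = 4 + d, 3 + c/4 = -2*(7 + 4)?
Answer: -129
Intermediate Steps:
c = -100 (c = -12 + 4*(-2*(7 + 4)) = -12 + 4*(-2*11) = -12 + 4*(-22) = -12 - 88 = -100)
O(d) = -1 - d (O(d) = 3 - (4 + d) = 3 + (-4 - d) = -1 - d)
D(X, K) = X (D(X, K) = 0 + X = X)
A(j, w) = -104 + j + w (A(j, w) = -4 + ((j + w) - 100) = -4 + (-100 + j + w) = -104 + j + w)
A(9, -42) - D(O(7), -54) = (-104 + 9 - 42) - (-1 - 1*7) = -137 - (-1 - 7) = -137 - 1*(-8) = -137 + 8 = -129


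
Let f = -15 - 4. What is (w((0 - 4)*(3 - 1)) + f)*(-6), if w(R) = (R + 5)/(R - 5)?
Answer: 1464/13 ≈ 112.62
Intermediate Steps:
w(R) = (5 + R)/(-5 + R)
f = -19
(w((0 - 4)*(3 - 1)) + f)*(-6) = ((5 + (0 - 4)*(3 - 1))/(-5 + (0 - 4)*(3 - 1)) - 19)*(-6) = ((5 - 4*2)/(-5 - 4*2) - 19)*(-6) = ((5 - 8)/(-5 - 8) - 19)*(-6) = (-3/(-13) - 19)*(-6) = (-1/13*(-3) - 19)*(-6) = (3/13 - 19)*(-6) = -244/13*(-6) = 1464/13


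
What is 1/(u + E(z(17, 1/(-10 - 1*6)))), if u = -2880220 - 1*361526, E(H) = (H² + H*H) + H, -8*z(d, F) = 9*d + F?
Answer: -8192/26550552031 ≈ -3.0854e-7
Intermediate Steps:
z(d, F) = -9*d/8 - F/8 (z(d, F) = -(9*d + F)/8 = -(F + 9*d)/8 = -9*d/8 - F/8)
E(H) = H + 2*H² (E(H) = (H² + H²) + H = 2*H² + H = H + 2*H²)
u = -3241746 (u = -2880220 - 361526 = -3241746)
1/(u + E(z(17, 1/(-10 - 1*6)))) = 1/(-3241746 + (-9/8*17 - 1/(8*(-10 - 1*6)))*(1 + 2*(-9/8*17 - 1/(8*(-10 - 1*6))))) = 1/(-3241746 + (-153/8 - 1/(8*(-10 - 6)))*(1 + 2*(-153/8 - 1/(8*(-10 - 6))))) = 1/(-3241746 + (-153/8 - ⅛/(-16))*(1 + 2*(-153/8 - ⅛/(-16)))) = 1/(-3241746 + (-153/8 - ⅛*(-1/16))*(1 + 2*(-153/8 - ⅛*(-1/16)))) = 1/(-3241746 + (-153/8 + 1/128)*(1 + 2*(-153/8 + 1/128))) = 1/(-3241746 - 2447*(1 + 2*(-2447/128))/128) = 1/(-3241746 - 2447*(1 - 2447/64)/128) = 1/(-3241746 - 2447/128*(-2383/64)) = 1/(-3241746 + 5831201/8192) = 1/(-26550552031/8192) = -8192/26550552031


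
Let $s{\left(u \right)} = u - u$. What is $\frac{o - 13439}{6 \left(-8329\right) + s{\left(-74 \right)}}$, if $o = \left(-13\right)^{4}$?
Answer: $- \frac{7561}{24987} \approx -0.3026$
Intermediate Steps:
$s{\left(u \right)} = 0$
$o = 28561$
$\frac{o - 13439}{6 \left(-8329\right) + s{\left(-74 \right)}} = \frac{28561 - 13439}{6 \left(-8329\right) + 0} = \frac{15122}{-49974 + 0} = \frac{15122}{-49974} = 15122 \left(- \frac{1}{49974}\right) = - \frac{7561}{24987}$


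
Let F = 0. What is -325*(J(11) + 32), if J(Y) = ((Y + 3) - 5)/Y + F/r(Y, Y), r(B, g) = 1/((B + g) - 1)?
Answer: -117325/11 ≈ -10666.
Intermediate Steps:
r(B, g) = 1/(-1 + B + g)
J(Y) = (-2 + Y)/Y (J(Y) = ((Y + 3) - 5)/Y + 0/(1/(-1 + Y + Y)) = ((3 + Y) - 5)/Y + 0/(1/(-1 + 2*Y)) = (-2 + Y)/Y + 0*(-1 + 2*Y) = (-2 + Y)/Y + 0 = (-2 + Y)/Y)
-325*(J(11) + 32) = -325*((-2 + 11)/11 + 32) = -325*((1/11)*9 + 32) = -325*(9/11 + 32) = -325*361/11 = -117325/11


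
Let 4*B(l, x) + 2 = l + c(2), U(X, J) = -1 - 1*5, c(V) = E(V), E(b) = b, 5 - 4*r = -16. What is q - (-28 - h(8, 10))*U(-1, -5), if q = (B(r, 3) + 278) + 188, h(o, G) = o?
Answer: 4021/16 ≈ 251.31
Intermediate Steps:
r = 21/4 (r = 5/4 - ¼*(-16) = 5/4 + 4 = 21/4 ≈ 5.2500)
c(V) = V
U(X, J) = -6 (U(X, J) = -1 - 5 = -6)
B(l, x) = l/4 (B(l, x) = -½ + (l + 2)/4 = -½ + (2 + l)/4 = -½ + (½ + l/4) = l/4)
q = 7477/16 (q = ((¼)*(21/4) + 278) + 188 = (21/16 + 278) + 188 = 4469/16 + 188 = 7477/16 ≈ 467.31)
q - (-28 - h(8, 10))*U(-1, -5) = 7477/16 - (-28 - 1*8)*(-6) = 7477/16 - (-28 - 8)*(-6) = 7477/16 - (-36)*(-6) = 7477/16 - 1*216 = 7477/16 - 216 = 4021/16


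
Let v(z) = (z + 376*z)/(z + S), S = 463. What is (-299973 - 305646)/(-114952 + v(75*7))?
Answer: 46027044/8721127 ≈ 5.2776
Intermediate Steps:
v(z) = 377*z/(463 + z) (v(z) = (z + 376*z)/(z + 463) = (377*z)/(463 + z) = 377*z/(463 + z))
(-299973 - 305646)/(-114952 + v(75*7)) = (-299973 - 305646)/(-114952 + 377*(75*7)/(463 + 75*7)) = -605619/(-114952 + 377*525/(463 + 525)) = -605619/(-114952 + 377*525/988) = -605619/(-114952 + 377*525*(1/988)) = -605619/(-114952 + 15225/76) = -605619/(-8721127/76) = -605619*(-76/8721127) = 46027044/8721127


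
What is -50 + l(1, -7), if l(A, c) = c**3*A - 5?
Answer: -398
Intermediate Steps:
l(A, c) = -5 + A*c**3 (l(A, c) = A*c**3 - 5 = -5 + A*c**3)
-50 + l(1, -7) = -50 + (-5 + 1*(-7)**3) = -50 + (-5 + 1*(-343)) = -50 + (-5 - 343) = -50 - 348 = -398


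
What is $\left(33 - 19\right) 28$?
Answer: $392$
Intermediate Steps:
$\left(33 - 19\right) 28 = 14 \cdot 28 = 392$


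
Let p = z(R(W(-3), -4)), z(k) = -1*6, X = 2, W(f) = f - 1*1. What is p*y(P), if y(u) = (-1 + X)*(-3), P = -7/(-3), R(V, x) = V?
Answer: 18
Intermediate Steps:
W(f) = -1 + f (W(f) = f - 1 = -1 + f)
P = 7/3 (P = -7*(-⅓) = 7/3 ≈ 2.3333)
z(k) = -6
y(u) = -3 (y(u) = (-1 + 2)*(-3) = 1*(-3) = -3)
p = -6
p*y(P) = -6*(-3) = 18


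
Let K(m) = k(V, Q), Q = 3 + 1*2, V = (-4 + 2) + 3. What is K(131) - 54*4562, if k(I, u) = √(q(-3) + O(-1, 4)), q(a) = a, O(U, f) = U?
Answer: -246348 + 2*I ≈ -2.4635e+5 + 2.0*I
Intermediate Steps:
V = 1 (V = -2 + 3 = 1)
Q = 5 (Q = 3 + 2 = 5)
k(I, u) = 2*I (k(I, u) = √(-3 - 1) = √(-4) = 2*I)
K(m) = 2*I
K(131) - 54*4562 = 2*I - 54*4562 = 2*I - 246348 = -246348 + 2*I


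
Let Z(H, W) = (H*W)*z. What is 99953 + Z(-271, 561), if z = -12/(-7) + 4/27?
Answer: -11541265/63 ≈ -1.8319e+5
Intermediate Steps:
z = 352/189 (z = -12*(-1/7) + 4*(1/27) = 12/7 + 4/27 = 352/189 ≈ 1.8624)
Z(H, W) = 352*H*W/189 (Z(H, W) = (H*W)*(352/189) = 352*H*W/189)
99953 + Z(-271, 561) = 99953 + (352/189)*(-271)*561 = 99953 - 17838304/63 = -11541265/63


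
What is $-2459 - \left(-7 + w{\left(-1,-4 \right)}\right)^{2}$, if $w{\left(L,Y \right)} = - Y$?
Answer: $-2468$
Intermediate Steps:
$-2459 - \left(-7 + w{\left(-1,-4 \right)}\right)^{2} = -2459 - \left(-7 - -4\right)^{2} = -2459 - \left(-7 + 4\right)^{2} = -2459 - \left(-3\right)^{2} = -2459 - 9 = -2468$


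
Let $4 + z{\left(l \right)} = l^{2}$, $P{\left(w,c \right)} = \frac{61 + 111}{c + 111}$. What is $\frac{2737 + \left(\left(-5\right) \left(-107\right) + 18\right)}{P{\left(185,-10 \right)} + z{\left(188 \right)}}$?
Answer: $\frac{166145}{1784756} \approx 0.093091$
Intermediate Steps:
$P{\left(w,c \right)} = \frac{172}{111 + c}$
$z{\left(l \right)} = -4 + l^{2}$
$\frac{2737 + \left(\left(-5\right) \left(-107\right) + 18\right)}{P{\left(185,-10 \right)} + z{\left(188 \right)}} = \frac{2737 + \left(\left(-5\right) \left(-107\right) + 18\right)}{\frac{172}{111 - 10} - \left(4 - 188^{2}\right)} = \frac{2737 + \left(535 + 18\right)}{\frac{172}{101} + \left(-4 + 35344\right)} = \frac{2737 + 553}{172 \cdot \frac{1}{101} + 35340} = \frac{3290}{\frac{172}{101} + 35340} = \frac{3290}{\frac{3569512}{101}} = 3290 \cdot \frac{101}{3569512} = \frac{166145}{1784756}$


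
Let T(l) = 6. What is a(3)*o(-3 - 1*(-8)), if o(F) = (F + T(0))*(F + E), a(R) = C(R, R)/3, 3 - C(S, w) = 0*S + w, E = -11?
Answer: 0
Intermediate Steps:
C(S, w) = 3 - w (C(S, w) = 3 - (0*S + w) = 3 - (0 + w) = 3 - w)
a(R) = 1 - R/3 (a(R) = (3 - R)/3 = (3 - R)*(⅓) = 1 - R/3)
o(F) = (-11 + F)*(6 + F) (o(F) = (F + 6)*(F - 11) = (6 + F)*(-11 + F) = (-11 + F)*(6 + F))
a(3)*o(-3 - 1*(-8)) = (1 - ⅓*3)*(-66 + (-3 - 1*(-8))² - 5*(-3 - 1*(-8))) = (1 - 1)*(-66 + (-3 + 8)² - 5*(-3 + 8)) = 0*(-66 + 5² - 5*5) = 0*(-66 + 25 - 25) = 0*(-66) = 0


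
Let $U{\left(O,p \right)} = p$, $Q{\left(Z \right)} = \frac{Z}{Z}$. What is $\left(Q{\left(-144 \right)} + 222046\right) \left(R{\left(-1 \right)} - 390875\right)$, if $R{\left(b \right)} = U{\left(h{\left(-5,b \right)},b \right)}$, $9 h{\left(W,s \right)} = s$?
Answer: $-86792843172$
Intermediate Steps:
$h{\left(W,s \right)} = \frac{s}{9}$
$Q{\left(Z \right)} = 1$
$R{\left(b \right)} = b$
$\left(Q{\left(-144 \right)} + 222046\right) \left(R{\left(-1 \right)} - 390875\right) = \left(1 + 222046\right) \left(-1 - 390875\right) = 222047 \left(-390876\right) = -86792843172$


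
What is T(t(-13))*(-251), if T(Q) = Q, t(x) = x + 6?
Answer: 1757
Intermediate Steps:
t(x) = 6 + x
T(t(-13))*(-251) = (6 - 13)*(-251) = -7*(-251) = 1757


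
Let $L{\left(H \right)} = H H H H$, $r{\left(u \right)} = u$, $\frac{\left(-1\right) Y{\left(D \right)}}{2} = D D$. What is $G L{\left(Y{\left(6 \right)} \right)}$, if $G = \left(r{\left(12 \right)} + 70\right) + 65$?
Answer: $3950456832$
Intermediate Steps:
$Y{\left(D \right)} = - 2 D^{2}$ ($Y{\left(D \right)} = - 2 D D = - 2 D^{2}$)
$G = 147$ ($G = \left(12 + 70\right) + 65 = 82 + 65 = 147$)
$L{\left(H \right)} = H^{4}$ ($L{\left(H \right)} = H H^{2} H = H H^{3} = H^{4}$)
$G L{\left(Y{\left(6 \right)} \right)} = 147 \left(- 2 \cdot 6^{2}\right)^{4} = 147 \left(\left(-2\right) 36\right)^{4} = 147 \left(-72\right)^{4} = 147 \cdot 26873856 = 3950456832$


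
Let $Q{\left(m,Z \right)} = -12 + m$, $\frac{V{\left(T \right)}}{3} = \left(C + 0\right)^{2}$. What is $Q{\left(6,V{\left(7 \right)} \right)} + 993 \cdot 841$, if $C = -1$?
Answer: $835107$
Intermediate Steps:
$V{\left(T \right)} = 3$ ($V{\left(T \right)} = 3 \left(-1 + 0\right)^{2} = 3 \left(-1\right)^{2} = 3 \cdot 1 = 3$)
$Q{\left(6,V{\left(7 \right)} \right)} + 993 \cdot 841 = \left(-12 + 6\right) + 993 \cdot 841 = -6 + 835113 = 835107$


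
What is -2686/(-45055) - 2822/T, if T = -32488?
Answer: 107203989/731873420 ≈ 0.14648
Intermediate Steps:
-2686/(-45055) - 2822/T = -2686/(-45055) - 2822/(-32488) = -2686*(-1/45055) - 2822*(-1/32488) = 2686/45055 + 1411/16244 = 107203989/731873420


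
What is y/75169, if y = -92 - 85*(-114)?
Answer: 9598/75169 ≈ 0.12769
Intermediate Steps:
y = 9598 (y = -92 + 9690 = 9598)
y/75169 = 9598/75169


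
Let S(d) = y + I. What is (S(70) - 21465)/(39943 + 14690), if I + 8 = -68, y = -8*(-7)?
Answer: -21485/54633 ≈ -0.39326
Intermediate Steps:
y = 56
I = -76 (I = -8 - 68 = -76)
S(d) = -20 (S(d) = 56 - 76 = -20)
(S(70) - 21465)/(39943 + 14690) = (-20 - 21465)/(39943 + 14690) = -21485/54633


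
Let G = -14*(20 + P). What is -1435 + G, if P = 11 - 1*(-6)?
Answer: -1953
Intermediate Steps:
P = 17 (P = 11 + 6 = 17)
G = -518 (G = -14*(20 + 17) = -14*37 = -518)
-1435 + G = -1435 - 518 = -1953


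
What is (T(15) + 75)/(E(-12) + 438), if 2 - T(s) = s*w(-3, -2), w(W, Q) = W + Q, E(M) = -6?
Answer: 19/54 ≈ 0.35185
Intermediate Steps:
w(W, Q) = Q + W
T(s) = 2 + 5*s (T(s) = 2 - s*(-2 - 3) = 2 - s*(-5) = 2 - (-5)*s = 2 + 5*s)
(T(15) + 75)/(E(-12) + 438) = ((2 + 5*15) + 75)/(-6 + 438) = ((2 + 75) + 75)/432 = (77 + 75)*(1/432) = 152*(1/432) = 19/54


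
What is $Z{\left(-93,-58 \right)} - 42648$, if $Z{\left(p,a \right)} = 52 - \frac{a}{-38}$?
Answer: $- \frac{809353}{19} \approx -42598.0$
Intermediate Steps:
$Z{\left(p,a \right)} = 52 + \frac{a}{38}$ ($Z{\left(p,a \right)} = 52 - a \left(- \frac{1}{38}\right) = 52 - - \frac{a}{38} = 52 + \frac{a}{38}$)
$Z{\left(-93,-58 \right)} - 42648 = \left(52 + \frac{1}{38} \left(-58\right)\right) - 42648 = \left(52 - \frac{29}{19}\right) - 42648 = \frac{959}{19} - 42648 = - \frac{809353}{19}$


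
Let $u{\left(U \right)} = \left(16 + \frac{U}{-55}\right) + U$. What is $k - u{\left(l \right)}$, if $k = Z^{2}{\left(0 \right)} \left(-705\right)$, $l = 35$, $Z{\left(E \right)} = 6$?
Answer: $- \frac{279734}{11} \approx -25430.0$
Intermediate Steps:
$k = -25380$ ($k = 6^{2} \left(-705\right) = 36 \left(-705\right) = -25380$)
$u{\left(U \right)} = 16 + \frac{54 U}{55}$ ($u{\left(U \right)} = \left(16 + U \left(- \frac{1}{55}\right)\right) + U = \left(16 - \frac{U}{55}\right) + U = 16 + \frac{54 U}{55}$)
$k - u{\left(l \right)} = -25380 - \left(16 + \frac{54}{55} \cdot 35\right) = -25380 - \left(16 + \frac{378}{11}\right) = -25380 - \frac{554}{11} = - \frac{279734}{11}$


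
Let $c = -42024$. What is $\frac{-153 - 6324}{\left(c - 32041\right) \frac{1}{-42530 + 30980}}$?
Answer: $- \frac{14961870}{14813} \approx -1010.0$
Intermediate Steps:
$\frac{-153 - 6324}{\left(c - 32041\right) \frac{1}{-42530 + 30980}} = \frac{-153 - 6324}{\left(-42024 - 32041\right) \frac{1}{-42530 + 30980}} = \frac{-153 - 6324}{\left(-74065\right) \frac{1}{-11550}} = - \frac{6477}{\left(-74065\right) \left(- \frac{1}{11550}\right)} = - \frac{6477}{\frac{14813}{2310}} = \left(-6477\right) \frac{2310}{14813} = - \frac{14961870}{14813}$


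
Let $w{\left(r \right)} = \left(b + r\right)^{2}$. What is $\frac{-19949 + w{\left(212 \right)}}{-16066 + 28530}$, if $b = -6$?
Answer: $\frac{22487}{12464} \approx 1.8042$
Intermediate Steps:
$w{\left(r \right)} = \left(-6 + r\right)^{2}$
$\frac{-19949 + w{\left(212 \right)}}{-16066 + 28530} = \frac{-19949 + \left(-6 + 212\right)^{2}}{-16066 + 28530} = \frac{-19949 + 206^{2}}{12464} = \left(-19949 + 42436\right) \frac{1}{12464} = 22487 \cdot \frac{1}{12464} = \frac{22487}{12464}$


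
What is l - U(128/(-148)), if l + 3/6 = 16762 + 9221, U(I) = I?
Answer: 1922769/74 ≈ 25983.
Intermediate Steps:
l = 51965/2 (l = -½ + (16762 + 9221) = -½ + 25983 = 51965/2 ≈ 25983.)
l - U(128/(-148)) = 51965/2 - 128/(-148) = 51965/2 - 128*(-1)/148 = 51965/2 - 1*(-32/37) = 51965/2 + 32/37 = 1922769/74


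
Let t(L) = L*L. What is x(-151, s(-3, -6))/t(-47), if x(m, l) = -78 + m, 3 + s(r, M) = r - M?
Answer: -229/2209 ≈ -0.10367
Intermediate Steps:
s(r, M) = -3 + r - M (s(r, M) = -3 + (r - M) = -3 + r - M)
t(L) = L²
x(-151, s(-3, -6))/t(-47) = (-78 - 151)/((-47)²) = -229/2209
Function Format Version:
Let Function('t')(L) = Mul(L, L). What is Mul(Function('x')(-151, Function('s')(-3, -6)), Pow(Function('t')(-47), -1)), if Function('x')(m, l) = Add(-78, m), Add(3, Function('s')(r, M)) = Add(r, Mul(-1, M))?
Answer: Rational(-229, 2209) ≈ -0.10367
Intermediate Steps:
Function('s')(r, M) = Add(-3, r, Mul(-1, M)) (Function('s')(r, M) = Add(-3, Add(r, Mul(-1, M))) = Add(-3, r, Mul(-1, M)))
Function('t')(L) = Pow(L, 2)
Mul(Function('x')(-151, Function('s')(-3, -6)), Pow(Function('t')(-47), -1)) = Mul(Add(-78, -151), Pow(Pow(-47, 2), -1)) = Mul(-229, Pow(2209, -1)) = Mul(-229, Rational(1, 2209)) = Rational(-229, 2209)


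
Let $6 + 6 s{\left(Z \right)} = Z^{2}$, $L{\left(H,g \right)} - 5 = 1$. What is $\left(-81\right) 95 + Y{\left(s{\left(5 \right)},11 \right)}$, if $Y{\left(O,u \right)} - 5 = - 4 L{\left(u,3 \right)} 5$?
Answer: $-7810$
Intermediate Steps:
$L{\left(H,g \right)} = 6$ ($L{\left(H,g \right)} = 5 + 1 = 6$)
$s{\left(Z \right)} = -1 + \frac{Z^{2}}{6}$
$Y{\left(O,u \right)} = -115$ ($Y{\left(O,u \right)} = 5 + \left(-4\right) 6 \cdot 5 = 5 - 120 = -115$)
$\left(-81\right) 95 + Y{\left(s{\left(5 \right)},11 \right)} = \left(-81\right) 95 - 115 = -7695 - 115 = -7810$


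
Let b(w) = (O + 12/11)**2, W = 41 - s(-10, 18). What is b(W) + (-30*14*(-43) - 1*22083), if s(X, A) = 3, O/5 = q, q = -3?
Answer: -463374/121 ≈ -3829.5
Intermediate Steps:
O = -15 (O = 5*(-3) = -15)
W = 38 (W = 41 - 1*3 = 41 - 3 = 38)
b(w) = 23409/121 (b(w) = (-15 + 12/11)**2 = (-153/11)**2 = 23409/121)
b(W) + (-30*14*(-43) - 1*22083) = 23409/121 + (-30*14*(-43) - 1*22083) = 23409/121 + (-420*(-43) - 22083) = 23409/121 + (18060 - 22083) = 23409/121 - 4023 = -463374/121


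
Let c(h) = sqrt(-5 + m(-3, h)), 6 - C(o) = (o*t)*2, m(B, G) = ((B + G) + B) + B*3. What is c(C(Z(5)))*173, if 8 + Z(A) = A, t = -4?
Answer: 173*I*sqrt(38) ≈ 1066.4*I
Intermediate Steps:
Z(A) = -8 + A
m(B, G) = G + 5*B (m(B, G) = (G + 2*B) + 3*B = G + 5*B)
C(o) = 6 + 8*o (C(o) = 6 - o*(-4)*2 = 6 - (-4*o)*2 = 6 - (-8)*o = 6 + 8*o)
c(h) = sqrt(-20 + h) (c(h) = sqrt(-5 + (h + 5*(-3))) = sqrt(-5 + (h - 15)) = sqrt(-5 + (-15 + h)) = sqrt(-20 + h))
c(C(Z(5)))*173 = sqrt(-20 + (6 + 8*(-8 + 5)))*173 = sqrt(-20 + (6 + 8*(-3)))*173 = sqrt(-20 + (6 - 24))*173 = sqrt(-20 - 18)*173 = sqrt(-38)*173 = (I*sqrt(38))*173 = 173*I*sqrt(38)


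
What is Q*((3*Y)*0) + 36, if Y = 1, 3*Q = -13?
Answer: 36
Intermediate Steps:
Q = -13/3 (Q = (⅓)*(-13) = -13/3 ≈ -4.3333)
Q*((3*Y)*0) + 36 = -13*3*1*0/3 + 36 = -13*0 + 36 = -13/3*0 + 36 = 0 + 36 = 36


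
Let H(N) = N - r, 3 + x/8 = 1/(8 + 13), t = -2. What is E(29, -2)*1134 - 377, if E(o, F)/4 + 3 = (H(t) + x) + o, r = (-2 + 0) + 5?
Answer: -12257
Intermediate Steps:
x = -496/21 (x = -24 + 8/(8 + 13) = -24 + 8/21 = -496/21 ≈ -23.619)
r = 3 (r = -2 + 5 = 3)
H(N) = -3 + N (H(N) = N - 1*3 = N - 3 = -3 + N)
E(o, F) = -2656/21 + 4*o (E(o, F) = -12 + 4*(((-3 - 2) - 496/21) + o) = -12 + 4*((-5 - 496/21) + o) = -12 + 4*(-601/21 + o) = -12 + (-2404/21 + 4*o) = -2656/21 + 4*o)
E(29, -2)*1134 - 377 = (-2656/21 + 4*29)*1134 - 377 = (-2656/21 + 116)*1134 - 377 = -220/21*1134 - 377 = -11880 - 377 = -12257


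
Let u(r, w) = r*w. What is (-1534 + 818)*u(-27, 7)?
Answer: 135324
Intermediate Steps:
(-1534 + 818)*u(-27, 7) = (-1534 + 818)*(-27*7) = -716*(-189) = 135324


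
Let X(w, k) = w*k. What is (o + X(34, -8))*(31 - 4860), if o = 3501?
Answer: -15592841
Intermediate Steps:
X(w, k) = k*w
(o + X(34, -8))*(31 - 4860) = (3501 - 8*34)*(31 - 4860) = (3501 - 272)*(-4829) = 3229*(-4829) = -15592841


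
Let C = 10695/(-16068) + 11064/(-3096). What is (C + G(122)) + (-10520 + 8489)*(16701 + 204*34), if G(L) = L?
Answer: -33168932300501/690924 ≈ -4.8007e+7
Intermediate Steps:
C = -2929001/690924 (C = 10695*(-1/16068) + 11064*(-1/3096) = -3565/5356 - 461/129 = -2929001/690924 ≈ -4.2393)
(C + G(122)) + (-10520 + 8489)*(16701 + 204*34) = (-2929001/690924 + 122) + (-10520 + 8489)*(16701 + 204*34) = 81363727/690924 - 2031*(16701 + 6936) = 81363727/690924 - 2031*23637 = 81363727/690924 - 48006747 = -33168932300501/690924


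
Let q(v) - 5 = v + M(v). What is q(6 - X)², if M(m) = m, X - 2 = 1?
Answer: 121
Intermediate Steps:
X = 3 (X = 2 + 1 = 3)
q(v) = 5 + 2*v (q(v) = 5 + (v + v) = 5 + 2*v)
q(6 - X)² = (5 + 2*(6 - 1*3))² = (5 + 2*(6 - 3))² = (5 + 2*3)² = (5 + 6)² = 11² = 121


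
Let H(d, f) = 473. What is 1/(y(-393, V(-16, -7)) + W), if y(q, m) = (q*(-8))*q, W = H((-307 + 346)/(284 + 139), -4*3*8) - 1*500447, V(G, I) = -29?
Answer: -1/1735566 ≈ -5.7618e-7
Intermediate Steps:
W = -499974 (W = 473 - 1*500447 = 473 - 500447 = -499974)
y(q, m) = -8*q² (y(q, m) = (-8*q)*q = -8*q²)
1/(y(-393, V(-16, -7)) + W) = 1/(-8*(-393)² - 499974) = 1/(-8*154449 - 499974) = 1/(-1235592 - 499974) = 1/(-1735566) = -1/1735566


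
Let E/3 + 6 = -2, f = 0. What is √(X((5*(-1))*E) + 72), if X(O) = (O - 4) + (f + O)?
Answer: 2*√77 ≈ 17.550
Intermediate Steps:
E = -24 (E = -18 + 3*(-2) = -18 - 6 = -24)
X(O) = -4 + 2*O (X(O) = (O - 4) + (0 + O) = (-4 + O) + O = -4 + 2*O)
√(X((5*(-1))*E) + 72) = √((-4 + 2*((5*(-1))*(-24))) + 72) = √((-4 + 2*(-5*(-24))) + 72) = √((-4 + 2*120) + 72) = √((-4 + 240) + 72) = √(236 + 72) = √308 = 2*√77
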